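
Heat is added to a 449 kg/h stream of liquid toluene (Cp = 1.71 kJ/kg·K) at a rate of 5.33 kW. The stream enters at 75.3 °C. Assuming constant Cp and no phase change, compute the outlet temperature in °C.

Q = 5.33 kW = 19188 kJ/h
ΔT = Q/(ṁ·Cp) = 19188/(449×1.71) = 24.991 K
T_out = 75.3 + 24.991 = 100.29 °C

T_out = 100 °C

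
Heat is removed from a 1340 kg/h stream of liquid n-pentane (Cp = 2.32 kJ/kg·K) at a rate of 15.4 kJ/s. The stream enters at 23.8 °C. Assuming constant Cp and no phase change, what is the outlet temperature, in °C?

Q = 15.4 kJ/s = 55440 kJ/h
ΔT = Q/(ṁ·Cp) = 55440/(1340×2.32) = 17.833 K
T_out = 23.8 − 17.833 = 5.9668 °C

T_out = 5.97 °C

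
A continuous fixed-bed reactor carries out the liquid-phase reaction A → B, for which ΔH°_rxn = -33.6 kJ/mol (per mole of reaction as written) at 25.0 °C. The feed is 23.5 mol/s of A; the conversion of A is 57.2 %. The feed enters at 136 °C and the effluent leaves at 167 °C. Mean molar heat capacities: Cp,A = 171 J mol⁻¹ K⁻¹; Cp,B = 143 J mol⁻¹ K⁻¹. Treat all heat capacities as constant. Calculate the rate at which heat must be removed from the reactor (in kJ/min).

Extent of reaction ξ = 0.572 × 23.5 = 13.442 mol/s
Reaction term: ξ·ΔH°_rxn = 13.442 × -33.6 = -451.65 kJ/s
Sensible, feed 136→25 °C: -446.05 kJ/s
Outlet flows (mol/s): A 10.058, B 13.442
Sensible, products 25→167 °C: 517.18 kJ/s
Q = ΔH = -380.52 kJ/s = -380.52 kW
Heat removed = 22831 kJ/min

Q_out = 22800 kJ/min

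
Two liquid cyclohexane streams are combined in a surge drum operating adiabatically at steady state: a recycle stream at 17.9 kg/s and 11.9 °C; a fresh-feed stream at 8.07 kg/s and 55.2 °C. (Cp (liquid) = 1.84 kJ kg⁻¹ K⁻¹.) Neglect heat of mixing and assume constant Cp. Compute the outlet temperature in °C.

T_out = 25.4 °C

No heat crosses the boundary, so H_out = H_in.
Σ ṁᵢCp,ᵢTᵢ = 17.9×1.84×11.9 + 8.07×1.84×55.2 = 1211.6
Σ ṁᵢCp,ᵢ = 17.9×1.84 + 8.07×1.84 = 47.785
T_out = 1211.6 / 47.785 = 25.355 °C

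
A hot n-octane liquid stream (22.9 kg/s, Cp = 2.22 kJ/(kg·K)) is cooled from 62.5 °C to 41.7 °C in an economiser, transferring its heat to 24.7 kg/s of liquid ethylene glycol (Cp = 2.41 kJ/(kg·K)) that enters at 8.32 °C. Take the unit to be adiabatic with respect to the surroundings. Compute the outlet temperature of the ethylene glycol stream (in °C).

T_c,out = 26.1 °C

Heat released by hot stream: Q = 22.9 × 2.22 × (62.5 − 41.7) = 1057.4 kJ/s
Energy balance on cold side (adiabatic exchanger): Q = ṁ_c·Cp_c·(T_c,out − T_c,in)
T_c,out = 8.32 + 1057.4/(24.7 × 2.41) = 26.084 °C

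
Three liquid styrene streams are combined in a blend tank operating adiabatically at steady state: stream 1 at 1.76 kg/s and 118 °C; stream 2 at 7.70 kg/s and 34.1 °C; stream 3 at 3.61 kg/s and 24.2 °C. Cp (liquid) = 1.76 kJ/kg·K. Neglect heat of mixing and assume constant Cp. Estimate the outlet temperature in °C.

No heat crosses the boundary, so H_out = H_in.
Σ ṁᵢCp,ᵢTᵢ = 1.76×1.76×118 + 7.70×1.76×34.1 + 3.61×1.76×24.2 = 981.4
Σ ṁᵢCp,ᵢ = 1.76×1.76 + 7.70×1.76 + 3.61×1.76 = 23.003
T_out = 981.4 / 23.003 = 42.664 °C

T_out = 42.7 °C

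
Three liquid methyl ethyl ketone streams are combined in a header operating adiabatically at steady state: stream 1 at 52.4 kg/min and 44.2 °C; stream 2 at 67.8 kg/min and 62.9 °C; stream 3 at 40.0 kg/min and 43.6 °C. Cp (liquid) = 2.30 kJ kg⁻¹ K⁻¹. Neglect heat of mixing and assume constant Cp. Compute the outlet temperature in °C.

Energy balance with Q = 0: Σ ṁᵢCp,ᵢ(T_out − Tᵢ) = 0
Σ ṁᵢCp,ᵢTᵢ = 52.4×2.30×44.2 + 67.8×2.30×62.9 + 40.0×2.30×43.6 = 19147
Σ ṁᵢCp,ᵢ = 52.4×2.30 + 67.8×2.30 + 40.0×2.30 = 368.46
T_out = 19147 / 368.46 = 51.964 °C

T_out = 52.0 °C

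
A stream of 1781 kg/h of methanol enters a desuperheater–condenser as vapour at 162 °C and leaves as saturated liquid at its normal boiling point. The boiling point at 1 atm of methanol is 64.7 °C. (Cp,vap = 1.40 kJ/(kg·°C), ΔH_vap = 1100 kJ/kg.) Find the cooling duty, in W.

vapour 162→64.7 °C: -136.22 kJ/kg
condensation at 64.7 °C: -1100 kJ/kg
Δh = -136.22 + -1100 = -1236.2 kJ/kg
Q = ṁ·Δh = 1781 kg/h × -1236.2 kJ/kg = -2.2017e+06 kJ/h
|Q| = 611.59 kW = 611590 W

Q_c = 612000 W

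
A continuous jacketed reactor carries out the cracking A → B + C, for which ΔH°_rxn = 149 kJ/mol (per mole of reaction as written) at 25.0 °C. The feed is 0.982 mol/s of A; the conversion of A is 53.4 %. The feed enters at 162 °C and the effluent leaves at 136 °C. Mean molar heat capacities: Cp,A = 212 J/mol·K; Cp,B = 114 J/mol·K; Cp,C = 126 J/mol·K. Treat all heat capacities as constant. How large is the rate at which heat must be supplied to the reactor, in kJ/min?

Q_in = 4460 kJ/min

Extent of reaction ξ = 0.534 × 0.982 = 0.52439 mol/s
Reaction term: ξ·ΔH°_rxn = 0.52439 × 149 = 78.134 kJ/s
Sensible, feed 162→25 °C: -28.521 kJ/s
Outlet flows (mol/s): A 0.45761, B 0.52439, C 0.52439
Sensible, products 25→136 °C: 24.738 kJ/s
Q = ΔH = 74.351 kJ/s = 74.351 kW
Heat supplied = 4461 kJ/min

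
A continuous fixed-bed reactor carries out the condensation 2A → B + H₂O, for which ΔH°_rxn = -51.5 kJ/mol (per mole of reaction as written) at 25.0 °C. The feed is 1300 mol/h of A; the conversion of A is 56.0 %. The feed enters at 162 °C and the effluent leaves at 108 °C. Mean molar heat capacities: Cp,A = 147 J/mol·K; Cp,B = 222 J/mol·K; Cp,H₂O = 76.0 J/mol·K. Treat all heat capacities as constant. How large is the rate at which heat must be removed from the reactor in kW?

Q_out = 8.04 kW

Extent of reaction ξ = 0.560 × 1300 / 2 = 364 mol/h
Reaction term: ξ·ΔH°_rxn = 364 × -51.5 = -18746 kJ/h
Sensible, feed 162→25 °C: -26181 kJ/h
Outlet flows (mol/h): A 572, B 364, H₂O 364
Sensible, products 25→108 °C: 15982 kJ/h
Q = ΔH = -28945 kJ/h = -8.0402 kW
Heat removed = 8.0402 kW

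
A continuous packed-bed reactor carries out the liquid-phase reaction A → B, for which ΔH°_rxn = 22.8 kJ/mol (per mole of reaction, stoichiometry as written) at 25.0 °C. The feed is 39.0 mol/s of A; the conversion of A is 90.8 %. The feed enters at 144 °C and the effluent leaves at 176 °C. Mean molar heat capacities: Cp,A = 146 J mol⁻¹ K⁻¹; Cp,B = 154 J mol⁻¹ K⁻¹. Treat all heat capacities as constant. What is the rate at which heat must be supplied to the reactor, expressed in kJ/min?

Q_in = 61900 kJ/min

Extent of reaction ξ = 0.908 × 39.0 = 35.412 mol/s
Reaction term: ξ·ΔH°_rxn = 35.412 × 22.8 = 807.39 kJ/s
Sensible, feed 144→25 °C: -677.59 kJ/s
Outlet flows (mol/s): A 3.588, B 35.412
Sensible, products 25→176 °C: 902.57 kJ/s
Q = ΔH = 1032.4 kJ/s = 1032.4 kW
Heat supplied = 61943 kJ/min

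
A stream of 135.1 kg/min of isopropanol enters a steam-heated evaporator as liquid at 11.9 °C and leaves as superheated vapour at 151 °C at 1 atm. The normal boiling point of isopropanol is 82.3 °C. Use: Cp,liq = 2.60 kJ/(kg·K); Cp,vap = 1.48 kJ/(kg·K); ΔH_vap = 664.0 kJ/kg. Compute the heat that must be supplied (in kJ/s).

liquid 11.9→82.3 °C: 183.04 kJ/kg
vaporisation at 82.3 °C: 664 kJ/kg
vapour 82.3→151 °C: 101.68 kJ/kg
Δh = 183.04 + 664 + 101.68 = 948.72 kJ/kg
Q = ṁ·Δh = 135.1 kg/min × 948.72 kJ/kg = 128170 kJ/min
|Q| = 2136.2 kW

Q = 2140 kJ/s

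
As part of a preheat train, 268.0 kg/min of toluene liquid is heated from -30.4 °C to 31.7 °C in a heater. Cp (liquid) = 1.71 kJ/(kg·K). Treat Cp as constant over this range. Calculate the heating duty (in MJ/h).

Q = ṁ·Cp·ΔT = 268.0 × 1.71 × (31.7 − -30.4) = 28459 kJ/min
Converting: 28459 / 60 s = 474.32 kW
Heating duty = 1707.6 MJ/h

Q = 1710 MJ/h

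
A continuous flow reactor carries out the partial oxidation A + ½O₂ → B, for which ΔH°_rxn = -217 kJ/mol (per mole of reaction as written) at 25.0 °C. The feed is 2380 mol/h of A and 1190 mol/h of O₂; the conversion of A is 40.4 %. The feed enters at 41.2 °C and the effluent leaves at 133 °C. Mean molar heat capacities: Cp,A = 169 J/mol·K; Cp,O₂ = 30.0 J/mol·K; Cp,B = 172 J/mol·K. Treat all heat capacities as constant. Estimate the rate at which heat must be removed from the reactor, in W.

Q_out = 47100 W

Extent of reaction ξ = 0.404 × 2380 = 961.52 mol/h
Reaction term: ξ·ΔH°_rxn = 961.52 × -217 = -208650 kJ/h
Sensible, feed 41.2→25 °C: -7094.3 kJ/h
Outlet flows (mol/h): A 1418.5, O₂ 709.24, B 961.52
Sensible, products 25→133 °C: 46049 kJ/h
Q = ΔH = -169690 kJ/h = -47.137 kW
Heat removed = 47137 W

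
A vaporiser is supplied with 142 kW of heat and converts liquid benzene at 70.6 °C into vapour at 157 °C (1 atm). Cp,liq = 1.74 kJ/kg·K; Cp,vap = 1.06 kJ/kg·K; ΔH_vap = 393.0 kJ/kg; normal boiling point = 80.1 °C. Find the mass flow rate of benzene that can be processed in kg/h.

Δh = 1.74×(80.1−70.6) + 393.0 + 1.06×(157−80.1) = 491.04 kJ/kg
Q = 142 kW = 142 kJ/s = 511200 kJ/h
ṁ = Q/Δh = 511200 / 491.04 = 1041 kg/h

ṁ = 1040 kg/h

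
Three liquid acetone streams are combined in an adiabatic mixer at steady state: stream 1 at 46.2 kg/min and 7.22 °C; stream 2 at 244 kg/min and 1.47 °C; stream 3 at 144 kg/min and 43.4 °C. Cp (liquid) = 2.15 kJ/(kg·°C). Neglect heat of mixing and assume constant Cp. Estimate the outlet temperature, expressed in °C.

No heat crosses the boundary, so H_out = H_in.
Σ ṁᵢCp,ᵢTᵢ = 46.2×2.15×7.22 + 244×2.15×1.47 + 144×2.15×43.4 = 14925
Σ ṁᵢCp,ᵢ = 46.2×2.15 + 244×2.15 + 144×2.15 = 933.53
T_out = 14925 / 933.53 = 15.988 °C

T_out = 16.0 °C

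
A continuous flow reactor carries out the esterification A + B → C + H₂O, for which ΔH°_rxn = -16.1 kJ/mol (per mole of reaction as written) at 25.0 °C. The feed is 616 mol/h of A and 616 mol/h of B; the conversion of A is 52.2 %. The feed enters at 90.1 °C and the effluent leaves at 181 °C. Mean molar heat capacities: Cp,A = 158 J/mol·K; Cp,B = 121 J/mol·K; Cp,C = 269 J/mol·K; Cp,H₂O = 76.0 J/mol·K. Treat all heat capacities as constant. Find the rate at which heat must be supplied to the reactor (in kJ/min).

Extent of reaction ξ = 0.522 × 616 = 321.55 mol/h
Reaction term: ξ·ΔH°_rxn = 321.55 × -16.1 = -5177 kJ/h
Sensible, feed 90.1→25 °C: -11188 kJ/h
Outlet flows (mol/h): A 294.45, B 294.45, C 321.55, H₂O 321.55
Sensible, products 25→181 °C: 30121 kJ/h
Q = ΔH = 13756 kJ/h = 3.8212 kW
Heat supplied = 229.27 kJ/min

Q_in = 229 kJ/min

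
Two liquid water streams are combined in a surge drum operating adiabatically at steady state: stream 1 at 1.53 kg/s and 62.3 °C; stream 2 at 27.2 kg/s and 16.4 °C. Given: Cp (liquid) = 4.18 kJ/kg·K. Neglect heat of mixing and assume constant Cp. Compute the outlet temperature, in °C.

T_out = 18.8 °C

Energy balance with Q = 0: Σ ṁᵢCp,ᵢ(T_out − Tᵢ) = 0
Σ ṁᵢCp,ᵢTᵢ = 1.53×4.18×62.3 + 27.2×4.18×16.4 = 2263
Σ ṁᵢCp,ᵢ = 1.53×4.18 + 27.2×4.18 = 120.09
T_out = 2263 / 120.09 = 18.844 °C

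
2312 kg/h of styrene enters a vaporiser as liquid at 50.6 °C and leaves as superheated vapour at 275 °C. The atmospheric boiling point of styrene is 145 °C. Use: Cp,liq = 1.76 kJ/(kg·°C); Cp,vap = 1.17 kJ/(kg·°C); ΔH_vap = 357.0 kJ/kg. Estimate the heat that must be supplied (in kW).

liquid 50.6→145 °C: 166.14 kJ/kg
vaporisation at 145 °C: 357 kJ/kg
vapour 145→275 °C: 152.1 kJ/kg
Δh = 166.14 + 357 + 152.1 = 675.24 kJ/kg
Q = ṁ·Δh = 2312 kg/h × 675.24 kJ/kg = 1.5612e+06 kJ/h
|Q| = 433.66 kW

Q = 434 kW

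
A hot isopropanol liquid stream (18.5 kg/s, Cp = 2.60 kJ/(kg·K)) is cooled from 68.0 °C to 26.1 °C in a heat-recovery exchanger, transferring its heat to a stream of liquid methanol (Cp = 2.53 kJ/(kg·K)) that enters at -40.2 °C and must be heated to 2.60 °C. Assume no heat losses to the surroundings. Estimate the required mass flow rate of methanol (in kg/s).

ṁ_c = 18.6 kg/s

Heat released by hot stream: Q = 18.5 × 2.60 × (68.0 − 26.1) = 2015.4 kJ/s
Energy balance on cold side (adiabatic exchanger): Q = ṁ_c·Cp_c·(T_c,out − T_c,in)
ṁ_c = 2015.4 / [2.53 × (2.60 − -40.2)] = 18.612 kg/s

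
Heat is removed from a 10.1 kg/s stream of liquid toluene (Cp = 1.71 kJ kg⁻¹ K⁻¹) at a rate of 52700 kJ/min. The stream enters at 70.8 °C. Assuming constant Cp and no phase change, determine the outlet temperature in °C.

Q = 52700 kJ/min = 878.33 kJ/s
ΔT = Q/(ṁ·Cp) = 878.33/(10.1×1.71) = 50.856 K
T_out = 70.8 − 50.856 = 19.944 °C

T_out = 19.9 °C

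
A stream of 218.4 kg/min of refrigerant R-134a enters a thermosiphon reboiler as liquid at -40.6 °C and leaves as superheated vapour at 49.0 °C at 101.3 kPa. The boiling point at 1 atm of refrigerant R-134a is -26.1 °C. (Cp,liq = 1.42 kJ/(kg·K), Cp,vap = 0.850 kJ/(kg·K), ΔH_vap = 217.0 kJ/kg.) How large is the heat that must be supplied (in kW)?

Q = 1100 kW

liquid -40.6→-26.1 °C: 20.59 kJ/kg
vaporisation at -26.1 °C: 217 kJ/kg
vapour -26.1→49.0 °C: 63.835 kJ/kg
Δh = 20.59 + 217 + 63.835 = 301.43 kJ/kg
Q = ṁ·Δh = 218.4 kg/min × 301.43 kJ/kg = 65831 kJ/min
|Q| = 1097.2 kW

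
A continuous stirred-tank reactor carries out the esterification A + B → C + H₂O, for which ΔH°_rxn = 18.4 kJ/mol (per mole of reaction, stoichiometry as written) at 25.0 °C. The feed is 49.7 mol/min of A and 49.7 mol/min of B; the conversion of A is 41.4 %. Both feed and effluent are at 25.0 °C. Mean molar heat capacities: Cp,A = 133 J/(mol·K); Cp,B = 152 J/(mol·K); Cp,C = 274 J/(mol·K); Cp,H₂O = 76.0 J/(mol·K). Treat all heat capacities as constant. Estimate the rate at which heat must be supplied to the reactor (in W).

Q_in = 6310 W

Extent of reaction ξ = 0.414 × 49.7 = 20.576 mol/min
Reaction term: ξ·ΔH°_rxn = 20.576 × 18.4 = 378.59 kJ/min
Q = ΔH = 378.59 kJ/min = 6.3099 kW
Heat supplied = 6309.9 W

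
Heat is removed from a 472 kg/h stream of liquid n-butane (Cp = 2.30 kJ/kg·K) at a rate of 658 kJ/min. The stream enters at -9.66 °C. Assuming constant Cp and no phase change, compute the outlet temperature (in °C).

Q = 658 kJ/min = 39480 kJ/h
ΔT = Q/(ṁ·Cp) = 39480/(472×2.30) = 36.367 K
T_out = -9.66 − 36.367 = -46.027 °C

T_out = -46.0 °C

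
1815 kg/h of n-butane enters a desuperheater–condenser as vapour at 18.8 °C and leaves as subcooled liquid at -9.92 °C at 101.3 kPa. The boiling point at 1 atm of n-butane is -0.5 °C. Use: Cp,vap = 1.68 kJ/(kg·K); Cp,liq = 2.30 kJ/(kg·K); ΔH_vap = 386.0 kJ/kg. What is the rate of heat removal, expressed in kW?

vapour 18.8→-0.5 °C: -32.424 kJ/kg
condensation at -0.5 °C: -386 kJ/kg
liquid -0.5→-9.92 °C: -21.666 kJ/kg
Δh = -32.424 + -386 + -21.666 = -440.09 kJ/kg
Q = ṁ·Δh = 1815 kg/h × -440.09 kJ/kg = -798760 kJ/h
|Q| = 221.88 kW

Q_c = 222 kW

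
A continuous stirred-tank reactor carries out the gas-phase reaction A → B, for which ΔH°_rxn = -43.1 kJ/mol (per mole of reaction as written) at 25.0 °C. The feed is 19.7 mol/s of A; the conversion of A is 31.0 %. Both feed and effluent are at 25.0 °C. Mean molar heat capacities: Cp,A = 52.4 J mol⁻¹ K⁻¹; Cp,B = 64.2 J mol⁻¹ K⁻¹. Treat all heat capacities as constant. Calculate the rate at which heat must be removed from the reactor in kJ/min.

Extent of reaction ξ = 0.310 × 19.7 = 6.107 mol/s
Reaction term: ξ·ΔH°_rxn = 6.107 × -43.1 = -263.21 kJ/s
Q = ΔH = -263.21 kJ/s = -263.21 kW
Heat removed = 15793 kJ/min

Q_out = 15800 kJ/min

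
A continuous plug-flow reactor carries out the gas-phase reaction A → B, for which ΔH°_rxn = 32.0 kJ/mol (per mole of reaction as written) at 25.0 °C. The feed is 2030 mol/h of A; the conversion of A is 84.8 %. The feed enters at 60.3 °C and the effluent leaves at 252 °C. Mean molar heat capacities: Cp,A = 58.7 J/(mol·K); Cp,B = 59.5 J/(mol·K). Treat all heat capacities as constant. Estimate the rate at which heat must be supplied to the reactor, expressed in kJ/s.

Extent of reaction ξ = 0.848 × 2030 = 1721.4 mol/h
Reaction term: ξ·ΔH°_rxn = 1721.4 × 32.0 = 55086 kJ/h
Sensible, feed 60.3→25 °C: -4206.4 kJ/h
Outlet flows (mol/h): A 308.56, B 1721.4
Sensible, products 25→252 °C: 27362 kJ/h
Q = ΔH = 78242 kJ/h = 21.734 kW
Heat supplied = 21.734 kJ/s

Q_in = 21.7 kJ/s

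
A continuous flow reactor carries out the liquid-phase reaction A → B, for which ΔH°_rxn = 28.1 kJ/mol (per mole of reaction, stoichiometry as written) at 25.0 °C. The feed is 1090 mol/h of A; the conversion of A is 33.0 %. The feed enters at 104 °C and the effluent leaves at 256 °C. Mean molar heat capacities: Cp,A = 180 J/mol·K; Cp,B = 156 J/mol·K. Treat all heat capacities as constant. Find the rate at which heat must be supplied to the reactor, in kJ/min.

Q_in = 632 kJ/min

Extent of reaction ξ = 0.330 × 1090 = 359.7 mol/h
Reaction term: ξ·ΔH°_rxn = 359.7 × 28.1 = 10108 kJ/h
Sensible, feed 104→25 °C: -15500 kJ/h
Outlet flows (mol/h): A 730.3, B 359.7
Sensible, products 25→256 °C: 43328 kJ/h
Q = ΔH = 37936 kJ/h = 10.538 kW
Heat supplied = 632.26 kJ/min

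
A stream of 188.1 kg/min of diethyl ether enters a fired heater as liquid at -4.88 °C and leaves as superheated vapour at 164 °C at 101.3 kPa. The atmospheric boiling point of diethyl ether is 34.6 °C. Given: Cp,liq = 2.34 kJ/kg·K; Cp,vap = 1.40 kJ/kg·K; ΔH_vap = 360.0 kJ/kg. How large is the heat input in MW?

liquid -4.88→34.6 °C: 92.383 kJ/kg
vaporisation at 34.6 °C: 360 kJ/kg
vapour 34.6→164 °C: 181.16 kJ/kg
Δh = 92.383 + 360 + 181.16 = 633.54 kJ/kg
Q = ṁ·Δh = 188.1 kg/min × 633.54 kJ/kg = 119170 kJ/min
|Q| = 1986.2 kW = 1.9862 MW

Q = 1.99 MW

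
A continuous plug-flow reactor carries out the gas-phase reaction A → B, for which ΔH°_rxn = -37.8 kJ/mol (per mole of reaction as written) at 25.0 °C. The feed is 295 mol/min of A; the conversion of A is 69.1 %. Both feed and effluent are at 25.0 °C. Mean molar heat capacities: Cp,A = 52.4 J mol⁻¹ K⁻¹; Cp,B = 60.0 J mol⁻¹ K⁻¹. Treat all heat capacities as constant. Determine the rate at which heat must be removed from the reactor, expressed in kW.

Extent of reaction ξ = 0.691 × 295 = 203.84 mol/min
Reaction term: ξ·ΔH°_rxn = 203.84 × -37.8 = -7705.3 kJ/min
Q = ΔH = -7705.3 kJ/min = -128.42 kW
Heat removed = 128.42 kW

Q_out = 128 kW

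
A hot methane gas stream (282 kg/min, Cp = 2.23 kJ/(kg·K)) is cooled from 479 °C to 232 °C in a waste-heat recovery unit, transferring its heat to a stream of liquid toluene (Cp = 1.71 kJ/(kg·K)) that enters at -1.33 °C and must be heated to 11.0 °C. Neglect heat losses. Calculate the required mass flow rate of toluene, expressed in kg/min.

ṁ_c = 7370 kg/min

Heat released by hot stream: Q = 282 × 2.23 × (479 − 232) = 155330 kJ/min
Energy balance on cold side (adiabatic exchanger): Q = ṁ_c·Cp_c·(T_c,out − T_c,in)
ṁ_c = 155330 / [1.71 × (11.0 − -1.33)] = 7367 kg/min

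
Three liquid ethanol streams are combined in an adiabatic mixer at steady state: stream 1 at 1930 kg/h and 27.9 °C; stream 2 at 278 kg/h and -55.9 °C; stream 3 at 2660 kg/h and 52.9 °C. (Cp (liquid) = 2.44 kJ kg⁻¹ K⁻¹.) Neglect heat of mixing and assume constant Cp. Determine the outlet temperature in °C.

T_out = 36.8 °C

No heat crosses the boundary, so H_out = H_in.
Σ ṁᵢCp,ᵢTᵢ = 1930×2.44×27.9 + 278×2.44×-55.9 + 2660×2.44×52.9 = 436810
Σ ṁᵢCp,ᵢ = 1930×2.44 + 278×2.44 + 2660×2.44 = 11878
T_out = 436810 / 11878 = 36.775 °C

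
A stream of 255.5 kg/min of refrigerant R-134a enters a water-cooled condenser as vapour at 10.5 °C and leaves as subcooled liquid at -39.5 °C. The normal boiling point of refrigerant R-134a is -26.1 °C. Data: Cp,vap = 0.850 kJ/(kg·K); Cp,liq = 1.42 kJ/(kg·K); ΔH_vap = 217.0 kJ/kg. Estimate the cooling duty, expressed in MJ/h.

Q_c = 4100 MJ/h

vapour 10.5→-26.1 °C: -31.11 kJ/kg
condensation at -26.1 °C: -217 kJ/kg
liquid -26.1→-39.5 °C: -19.028 kJ/kg
Δh = -31.11 + -217 + -19.028 = -267.14 kJ/kg
Q = ṁ·Δh = 255.5 kg/min × -267.14 kJ/kg = -68254 kJ/min
|Q| = 1137.6 kW = 4095.2 MJ/h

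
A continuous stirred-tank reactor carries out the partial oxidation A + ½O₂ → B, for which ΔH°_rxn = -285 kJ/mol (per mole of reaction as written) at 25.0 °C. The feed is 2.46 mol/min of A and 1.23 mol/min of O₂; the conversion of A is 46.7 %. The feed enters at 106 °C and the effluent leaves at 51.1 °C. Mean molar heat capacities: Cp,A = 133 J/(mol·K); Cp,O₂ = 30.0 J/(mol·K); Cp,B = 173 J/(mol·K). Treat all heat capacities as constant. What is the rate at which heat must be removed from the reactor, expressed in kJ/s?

Extent of reaction ξ = 0.467 × 2.46 = 1.1488 mol/min
Reaction term: ξ·ΔH°_rxn = 1.1488 × -285 = -327.41 kJ/min
Sensible, feed 106→25 °C: -29.49 kJ/min
Outlet flows (mol/min): A 1.3112, O₂ 0.65559, B 1.1488
Sensible, products 25→51.1 °C: 10.252 kJ/min
Q = ΔH = -346.65 kJ/min = -5.7775 kW
Heat removed = 5.7775 kJ/s

Q_out = 5.78 kJ/s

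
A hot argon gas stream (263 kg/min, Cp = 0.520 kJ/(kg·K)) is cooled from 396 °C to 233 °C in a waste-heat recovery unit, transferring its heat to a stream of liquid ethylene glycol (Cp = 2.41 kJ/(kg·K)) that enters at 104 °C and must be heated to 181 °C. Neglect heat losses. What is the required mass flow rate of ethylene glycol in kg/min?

ṁ_c = 120 kg/min

Heat released by hot stream: Q = 263 × 0.520 × (396 − 233) = 22292 kJ/min
Energy balance on cold side (adiabatic exchanger): Q = ṁ_c·Cp_c·(T_c,out − T_c,in)
ṁ_c = 22292 / [2.41 × (181 − 104)] = 120.13 kg/min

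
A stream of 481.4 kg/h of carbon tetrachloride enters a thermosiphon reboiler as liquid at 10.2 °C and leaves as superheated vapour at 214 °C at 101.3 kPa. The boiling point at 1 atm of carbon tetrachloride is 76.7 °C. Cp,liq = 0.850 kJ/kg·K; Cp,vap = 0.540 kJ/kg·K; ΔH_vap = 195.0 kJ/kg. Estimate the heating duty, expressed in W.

Q = 43500 W

liquid 10.2→76.7 °C: 56.525 kJ/kg
vaporisation at 76.7 °C: 195 kJ/kg
vapour 76.7→214 °C: 74.142 kJ/kg
Δh = 56.525 + 195 + 74.142 = 325.67 kJ/kg
Q = ṁ·Δh = 481.4 kg/h × 325.67 kJ/kg = 156780 kJ/h
|Q| = 43.549 kW = 43549 W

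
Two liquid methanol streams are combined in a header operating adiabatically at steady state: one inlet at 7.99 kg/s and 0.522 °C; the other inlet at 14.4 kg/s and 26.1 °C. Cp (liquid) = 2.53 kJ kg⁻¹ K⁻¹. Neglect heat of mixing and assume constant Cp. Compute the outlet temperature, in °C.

T_out = 17.0 °C

Adiabatic, steady state ⇒ Σ ṁᵢCp,ᵢ(T_out − Tᵢ) = 0
T_out = Σ ṁᵢCp,ᵢTᵢ / Σ ṁᵢCp,ᵢ
      = 961.43 / 56.647 = 16.972 °C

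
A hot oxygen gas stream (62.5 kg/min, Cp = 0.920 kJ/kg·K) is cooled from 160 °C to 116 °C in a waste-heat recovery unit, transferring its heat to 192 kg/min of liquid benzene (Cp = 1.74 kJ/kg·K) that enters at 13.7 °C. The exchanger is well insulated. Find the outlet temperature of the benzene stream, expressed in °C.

Heat released by hot stream: Q = 62.5 × 0.920 × (160 − 116) = 2530 kJ/min
Energy balance on cold side (adiabatic exchanger): Q = ṁ_c·Cp_c·(T_c,out − T_c,in)
T_c,out = 13.7 + 2530/(192 × 1.74) = 21.273 °C

T_c,out = 21.3 °C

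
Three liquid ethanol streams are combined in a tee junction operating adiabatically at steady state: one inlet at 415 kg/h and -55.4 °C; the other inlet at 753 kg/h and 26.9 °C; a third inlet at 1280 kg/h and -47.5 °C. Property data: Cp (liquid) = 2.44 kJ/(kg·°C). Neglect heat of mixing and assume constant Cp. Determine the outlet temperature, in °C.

T_out = -26.0 °C

No heat crosses the boundary, so H_out = H_in.
Σ ṁᵢCp,ᵢTᵢ = 415×2.44×-55.4 + 753×2.44×26.9 + 1280×2.44×-47.5 = -155030
Σ ṁᵢCp,ᵢ = 415×2.44 + 753×2.44 + 1280×2.44 = 5973.1
T_out = -155030 / 5973.1 = -25.954 °C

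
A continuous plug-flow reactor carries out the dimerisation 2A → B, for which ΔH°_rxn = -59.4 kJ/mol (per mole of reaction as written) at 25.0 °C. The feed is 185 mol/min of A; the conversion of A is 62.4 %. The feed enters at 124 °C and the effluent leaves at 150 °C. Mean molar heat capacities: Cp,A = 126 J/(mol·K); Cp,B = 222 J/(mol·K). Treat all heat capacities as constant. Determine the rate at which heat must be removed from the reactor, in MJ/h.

Extent of reaction ξ = 0.624 × 185 / 2 = 57.72 mol/min
Reaction term: ξ·ΔH°_rxn = 57.72 × -59.4 = -3428.6 kJ/min
Sensible, feed 124→25 °C: -2307.7 kJ/min
Outlet flows (mol/min): A 69.56, B 57.72
Sensible, products 25→150 °C: 2697.3 kJ/min
Q = ΔH = -3039 kJ/min = -50.649 kW
Heat removed = 182.34 MJ/h

Q_out = 182 MJ/h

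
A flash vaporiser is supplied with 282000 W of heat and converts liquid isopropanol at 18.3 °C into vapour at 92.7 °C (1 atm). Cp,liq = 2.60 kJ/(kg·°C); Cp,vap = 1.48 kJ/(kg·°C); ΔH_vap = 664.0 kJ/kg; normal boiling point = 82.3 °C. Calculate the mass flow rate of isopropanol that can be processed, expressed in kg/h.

ṁ = 1200 kg/h

Δh = 2.60×(82.3−18.3) + 664.0 + 1.48×(92.7−82.3) = 845.79 kJ/kg
Q = 282000 W = 282 kJ/s = 1.0152e+06 kJ/h
ṁ = Q/Δh = 1.0152e+06 / 845.79 = 1200.3 kg/h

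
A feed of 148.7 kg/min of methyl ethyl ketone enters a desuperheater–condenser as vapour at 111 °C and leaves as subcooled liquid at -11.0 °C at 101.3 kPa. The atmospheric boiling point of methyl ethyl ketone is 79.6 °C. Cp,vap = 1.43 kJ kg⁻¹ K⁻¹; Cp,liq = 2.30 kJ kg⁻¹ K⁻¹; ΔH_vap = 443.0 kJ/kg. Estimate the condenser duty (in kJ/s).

Q_c = 1730 kJ/s

vapour 111→79.6 °C: -44.902 kJ/kg
condensation at 79.6 °C: -443 kJ/kg
liquid 79.6→-11.0 °C: -208.38 kJ/kg
Δh = -44.902 + -443 + -208.38 = -696.28 kJ/kg
Q = ṁ·Δh = 148.7 kg/min × -696.28 kJ/kg = -103540 kJ/min
|Q| = 1725.6 kW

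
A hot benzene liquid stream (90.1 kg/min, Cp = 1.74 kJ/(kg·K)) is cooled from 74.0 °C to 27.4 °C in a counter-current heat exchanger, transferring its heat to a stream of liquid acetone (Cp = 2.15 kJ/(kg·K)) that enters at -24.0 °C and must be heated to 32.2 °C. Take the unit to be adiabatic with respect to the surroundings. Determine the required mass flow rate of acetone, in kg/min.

Heat released by hot stream: Q = 90.1 × 1.74 × (74.0 − 27.4) = 7305.7 kJ/min
Energy balance on cold side (adiabatic exchanger): Q = ṁ_c·Cp_c·(T_c,out − T_c,in)
ṁ_c = 7305.7 / [2.15 × (32.2 − -24.0)] = 60.462 kg/min

ṁ_c = 60.5 kg/min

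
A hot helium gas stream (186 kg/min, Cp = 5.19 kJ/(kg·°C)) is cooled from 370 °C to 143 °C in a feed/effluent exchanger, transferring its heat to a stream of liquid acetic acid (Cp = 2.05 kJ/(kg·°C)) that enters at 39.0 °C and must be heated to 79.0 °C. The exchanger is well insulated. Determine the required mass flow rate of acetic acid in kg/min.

ṁ_c = 2670 kg/min

Heat released by hot stream: Q = 186 × 5.19 × (370 − 143) = 219130 kJ/min
Energy balance on cold side (adiabatic exchanger): Q = ṁ_c·Cp_c·(T_c,out − T_c,in)
ṁ_c = 219130 / [2.05 × (79.0 − 39.0)] = 2672.3 kg/min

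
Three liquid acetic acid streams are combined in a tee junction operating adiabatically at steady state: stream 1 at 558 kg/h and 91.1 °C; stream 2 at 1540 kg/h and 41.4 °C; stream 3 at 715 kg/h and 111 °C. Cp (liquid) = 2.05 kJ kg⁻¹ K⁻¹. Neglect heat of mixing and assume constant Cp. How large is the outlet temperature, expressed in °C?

T_out = 68.9 °C

Adiabatic, steady state ⇒ Σ ṁᵢCp,ᵢ(T_out − Tᵢ) = 0
T_out = Σ ṁᵢCp,ᵢTᵢ / Σ ṁᵢCp,ᵢ
      = 397610 / 5766.6 = 68.949 °C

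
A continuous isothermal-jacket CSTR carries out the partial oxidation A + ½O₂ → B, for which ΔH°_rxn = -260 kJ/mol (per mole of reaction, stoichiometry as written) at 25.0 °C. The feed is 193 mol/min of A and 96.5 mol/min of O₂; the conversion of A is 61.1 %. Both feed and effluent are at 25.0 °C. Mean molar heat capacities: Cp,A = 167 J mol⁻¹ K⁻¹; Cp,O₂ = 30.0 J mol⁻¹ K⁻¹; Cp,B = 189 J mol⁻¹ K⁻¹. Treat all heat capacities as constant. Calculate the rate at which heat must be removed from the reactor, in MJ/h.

Extent of reaction ξ = 0.611 × 193 = 117.92 mol/min
Reaction term: ξ·ΔH°_rxn = 117.92 × -260 = -30660 kJ/min
Q = ΔH = -30660 kJ/min = -511 kW
Heat removed = 1839.6 MJ/h

Q_out = 1840 MJ/h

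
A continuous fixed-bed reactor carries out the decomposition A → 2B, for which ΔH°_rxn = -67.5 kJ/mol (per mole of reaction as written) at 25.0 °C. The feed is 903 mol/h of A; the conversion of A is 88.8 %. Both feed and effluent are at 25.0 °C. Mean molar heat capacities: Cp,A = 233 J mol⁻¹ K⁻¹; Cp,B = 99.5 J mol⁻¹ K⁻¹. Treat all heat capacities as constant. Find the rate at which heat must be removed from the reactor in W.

Q_out = 15000 W

Extent of reaction ξ = 0.888 × 903 = 801.86 mol/h
Reaction term: ξ·ΔH°_rxn = 801.86 × -67.5 = -54126 kJ/h
Q = ΔH = -54126 kJ/h = -15.035 kW
Heat removed = 15035 W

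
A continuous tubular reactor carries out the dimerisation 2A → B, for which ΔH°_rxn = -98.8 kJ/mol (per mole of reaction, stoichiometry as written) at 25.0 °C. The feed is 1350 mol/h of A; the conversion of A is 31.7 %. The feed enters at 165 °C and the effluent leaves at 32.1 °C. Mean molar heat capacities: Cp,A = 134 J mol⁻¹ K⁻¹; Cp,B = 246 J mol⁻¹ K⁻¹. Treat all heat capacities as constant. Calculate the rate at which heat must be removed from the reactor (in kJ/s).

Extent of reaction ξ = 0.317 × 1350 / 2 = 213.97 mol/h
Reaction term: ξ·ΔH°_rxn = 213.97 × -98.8 = -21141 kJ/h
Sensible, feed 165→25 °C: -25326 kJ/h
Outlet flows (mol/h): A 922.05, B 213.97
Sensible, products 25→32.1 °C: 1251 kJ/h
Q = ΔH = -45216 kJ/h = -12.56 kW
Heat removed = 12.56 kJ/s

Q_out = 12.6 kJ/s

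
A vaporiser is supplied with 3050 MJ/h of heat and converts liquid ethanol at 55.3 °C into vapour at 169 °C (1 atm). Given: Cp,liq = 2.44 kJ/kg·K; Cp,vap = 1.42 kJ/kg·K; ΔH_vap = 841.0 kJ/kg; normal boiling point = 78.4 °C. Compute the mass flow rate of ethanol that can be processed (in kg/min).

Δh = 2.44×(78.4−55.3) + 841.0 + 1.42×(169−78.4) = 1026 kJ/kg
Q = 3050 MJ/h = 847.22 kJ/s = 50833 kJ/min
ṁ = Q/Δh = 50833 / 1026 = 49.544 kg/min

ṁ = 49.5 kg/min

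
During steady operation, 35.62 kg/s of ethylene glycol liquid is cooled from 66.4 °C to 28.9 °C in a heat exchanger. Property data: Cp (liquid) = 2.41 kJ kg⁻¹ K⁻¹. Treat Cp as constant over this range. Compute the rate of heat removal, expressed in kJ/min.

Q = ṁ·Cp·ΔT = 35.62 × 2.41 × (28.9 − 66.4) = -3219.2 kJ/s
Cooling duty = 193150 kJ/min

Q_c = 193000 kJ/min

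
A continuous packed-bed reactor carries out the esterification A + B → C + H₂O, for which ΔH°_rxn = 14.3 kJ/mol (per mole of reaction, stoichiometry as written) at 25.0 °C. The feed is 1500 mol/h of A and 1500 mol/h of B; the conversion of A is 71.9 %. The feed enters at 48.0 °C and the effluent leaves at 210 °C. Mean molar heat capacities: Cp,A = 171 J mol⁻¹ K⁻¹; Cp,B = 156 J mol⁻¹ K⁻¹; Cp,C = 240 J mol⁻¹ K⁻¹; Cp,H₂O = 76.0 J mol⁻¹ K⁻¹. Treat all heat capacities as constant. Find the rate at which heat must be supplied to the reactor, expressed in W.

Extent of reaction ξ = 0.719 × 1500 = 1078.5 mol/h
Reaction term: ξ·ΔH°_rxn = 1078.5 × 14.3 = 15423 kJ/h
Sensible, feed 48.0→25 °C: -11282 kJ/h
Outlet flows (mol/h): A 421.5, B 421.5, C 1078.5, H₂O 1078.5
Sensible, products 25→210 °C: 88548 kJ/h
Q = ΔH = 92689 kJ/h = 25.747 kW
Heat supplied = 25747 W

Q_in = 25700 W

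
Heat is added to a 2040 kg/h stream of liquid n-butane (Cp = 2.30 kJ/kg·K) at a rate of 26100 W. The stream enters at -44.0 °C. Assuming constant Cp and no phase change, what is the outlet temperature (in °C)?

T_out = -24.0 °C

Q = 26100 W = 93960 kJ/h
ΔT = Q/(ṁ·Cp) = 93960/(2040×2.30) = 20.026 K
T_out = -44.0 + 20.026 = -23.974 °C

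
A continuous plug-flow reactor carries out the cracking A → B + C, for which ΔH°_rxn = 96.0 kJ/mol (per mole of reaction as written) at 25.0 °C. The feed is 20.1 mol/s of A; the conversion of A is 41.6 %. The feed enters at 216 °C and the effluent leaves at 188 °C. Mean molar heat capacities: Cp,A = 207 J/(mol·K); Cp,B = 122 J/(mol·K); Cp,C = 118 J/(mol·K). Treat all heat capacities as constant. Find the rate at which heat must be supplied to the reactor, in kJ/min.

Extent of reaction ξ = 0.416 × 20.1 = 8.3616 mol/s
Reaction term: ξ·ΔH°_rxn = 8.3616 × 96.0 = 802.71 kJ/s
Sensible, feed 216→25 °C: -794.69 kJ/s
Outlet flows (mol/s): A 11.738, B 8.3616, C 8.3616
Sensible, products 25→188 °C: 723.17 kJ/s
Q = ΔH = 731.19 kJ/s = 731.19 kW
Heat supplied = 43871 kJ/min

Q_in = 43900 kJ/min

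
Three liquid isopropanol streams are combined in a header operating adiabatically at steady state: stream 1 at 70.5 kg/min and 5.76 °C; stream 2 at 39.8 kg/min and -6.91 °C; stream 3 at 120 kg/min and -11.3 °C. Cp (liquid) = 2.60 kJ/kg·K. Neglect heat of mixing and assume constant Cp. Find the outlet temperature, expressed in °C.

T_out = -5.32 °C

Adiabatic, steady state ⇒ Σ ṁᵢCp,ᵢ(T_out − Tᵢ) = 0
T_out = Σ ṁᵢCp,ᵢTᵢ / Σ ṁᵢCp,ᵢ
      = -3184.8 / 598.78 = -5.3189 °C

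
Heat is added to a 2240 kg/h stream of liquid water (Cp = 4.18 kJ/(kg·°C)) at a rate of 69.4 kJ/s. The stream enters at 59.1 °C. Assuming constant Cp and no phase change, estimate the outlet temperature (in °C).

Q = 69.4 kJ/s = 249840 kJ/h
ΔT = Q/(ṁ·Cp) = 249840/(2240×4.18) = 26.683 K
T_out = 59.1 + 26.683 = 85.783 °C

T_out = 85.8 °C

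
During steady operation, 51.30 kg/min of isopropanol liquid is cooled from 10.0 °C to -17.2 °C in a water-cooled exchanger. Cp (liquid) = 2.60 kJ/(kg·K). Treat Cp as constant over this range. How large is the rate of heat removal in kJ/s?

Q_c = 60.5 kJ/s

Q = ṁ·Cp·ΔT = 51.30 × 2.60 × (-17.2 − 10.0) = -3627.9 kJ/min
Converting: 3627.9 / 60 s = 60.466 kW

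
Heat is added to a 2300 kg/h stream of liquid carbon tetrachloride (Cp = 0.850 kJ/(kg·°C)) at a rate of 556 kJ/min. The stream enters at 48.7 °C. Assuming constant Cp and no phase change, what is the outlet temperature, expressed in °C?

T_out = 65.8 °C

Q = 556 kJ/min = 33360 kJ/h
ΔT = Q/(ṁ·Cp) = 33360/(2300×0.850) = 17.064 K
T_out = 48.7 + 17.064 = 65.764 °C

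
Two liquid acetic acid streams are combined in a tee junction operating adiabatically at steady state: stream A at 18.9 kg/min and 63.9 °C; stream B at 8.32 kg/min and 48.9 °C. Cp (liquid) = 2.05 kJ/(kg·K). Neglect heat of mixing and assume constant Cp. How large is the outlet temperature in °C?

Energy balance with Q = 0: Σ ṁᵢCp,ᵢ(T_out − Tᵢ) = 0
T_out = Σ ṁᵢCp,ᵢTᵢ / Σ ṁᵢCp,ᵢ
      = 3309.8 / 55.801 = 59.315 °C

T_out = 59.3 °C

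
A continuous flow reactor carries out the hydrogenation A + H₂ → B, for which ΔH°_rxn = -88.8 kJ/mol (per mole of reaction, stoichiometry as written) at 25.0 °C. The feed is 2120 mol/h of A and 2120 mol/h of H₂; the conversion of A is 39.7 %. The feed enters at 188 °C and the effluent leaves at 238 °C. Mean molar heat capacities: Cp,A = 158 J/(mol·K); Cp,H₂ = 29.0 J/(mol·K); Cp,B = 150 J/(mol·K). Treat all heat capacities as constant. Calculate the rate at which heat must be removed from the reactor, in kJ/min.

Q_out = 1030 kJ/min

Extent of reaction ξ = 0.397 × 2120 = 841.64 mol/h
Reaction term: ξ·ΔH°_rxn = 841.64 × -88.8 = -74738 kJ/h
Sensible, feed 188→25 °C: -64620 kJ/h
Outlet flows (mol/h): A 1278.4, H₂ 1278.4, B 841.64
Sensible, products 25→238 °C: 77809 kJ/h
Q = ΔH = -61549 kJ/h = -17.097 kW
Heat removed = 1025.8 kJ/min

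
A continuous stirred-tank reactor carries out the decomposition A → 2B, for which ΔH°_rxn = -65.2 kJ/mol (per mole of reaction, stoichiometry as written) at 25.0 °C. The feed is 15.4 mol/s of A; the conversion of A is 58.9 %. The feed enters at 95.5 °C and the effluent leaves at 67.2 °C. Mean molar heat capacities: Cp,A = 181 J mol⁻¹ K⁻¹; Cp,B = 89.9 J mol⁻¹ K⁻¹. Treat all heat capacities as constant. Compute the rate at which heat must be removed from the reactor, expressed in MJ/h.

Q_out = 2410 MJ/h

Extent of reaction ξ = 0.589 × 15.4 = 9.0706 mol/s
Reaction term: ξ·ΔH°_rxn = 9.0706 × -65.2 = -591.4 kJ/s
Sensible, feed 95.5→25 °C: -196.51 kJ/s
Outlet flows (mol/s): A 6.3294, B 18.141
Sensible, products 25→67.2 °C: 117.17 kJ/s
Q = ΔH = -670.75 kJ/s = -670.75 kW
Heat removed = 2414.7 MJ/h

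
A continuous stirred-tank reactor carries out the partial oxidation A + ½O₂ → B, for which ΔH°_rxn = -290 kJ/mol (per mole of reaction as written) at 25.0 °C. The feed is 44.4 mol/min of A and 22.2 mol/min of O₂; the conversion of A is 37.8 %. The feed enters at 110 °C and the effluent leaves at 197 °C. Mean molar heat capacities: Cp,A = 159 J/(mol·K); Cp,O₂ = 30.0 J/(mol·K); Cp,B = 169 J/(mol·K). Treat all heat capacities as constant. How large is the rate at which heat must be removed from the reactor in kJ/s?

Q_out = 70.2 kJ/s

Extent of reaction ξ = 0.378 × 44.4 = 16.783 mol/min
Reaction term: ξ·ΔH°_rxn = 16.783 × -290 = -4867.1 kJ/min
Sensible, feed 110→25 °C: -656.68 kJ/min
Outlet flows (mol/min): A 27.617, O₂ 13.808, B 16.783
Sensible, products 25→197 °C: 1314.4 kJ/min
Q = ΔH = -4209.4 kJ/min = -70.157 kW
Heat removed = 70.157 kJ/s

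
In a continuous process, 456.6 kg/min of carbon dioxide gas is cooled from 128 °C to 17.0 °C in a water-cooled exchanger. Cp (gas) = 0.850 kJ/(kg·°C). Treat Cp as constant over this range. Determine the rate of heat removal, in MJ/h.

Q = ṁ·Cp·ΔT = 456.6 × 0.850 × (17.0 − 128) = -43080 kJ/min
Converting: 43080 / 60 s = 718 kW
Cooling duty = 2584.8 MJ/h

Q_c = 2580 MJ/h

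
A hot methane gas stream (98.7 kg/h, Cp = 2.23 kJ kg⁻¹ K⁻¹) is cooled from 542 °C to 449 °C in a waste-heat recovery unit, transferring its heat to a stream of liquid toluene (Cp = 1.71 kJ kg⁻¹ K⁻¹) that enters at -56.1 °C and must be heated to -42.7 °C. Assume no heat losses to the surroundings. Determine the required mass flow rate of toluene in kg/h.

Heat released by hot stream: Q = 98.7 × 2.23 × (542 − 449) = 20469 kJ/h
Energy balance on cold side (adiabatic exchanger): Q = ṁ_c·Cp_c·(T_c,out − T_c,in)
ṁ_c = 20469 / [1.71 × (-42.7 − -56.1)] = 893.31 kg/h

ṁ_c = 893 kg/h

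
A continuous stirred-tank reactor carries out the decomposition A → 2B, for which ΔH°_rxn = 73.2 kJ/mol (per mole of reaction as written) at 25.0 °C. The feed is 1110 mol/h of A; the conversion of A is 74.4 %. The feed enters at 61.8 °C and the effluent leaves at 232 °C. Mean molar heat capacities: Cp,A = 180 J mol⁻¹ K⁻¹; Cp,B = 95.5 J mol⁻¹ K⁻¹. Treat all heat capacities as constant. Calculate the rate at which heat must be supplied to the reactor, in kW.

Q_in = 26.8 kW

Extent of reaction ξ = 0.744 × 1110 = 825.84 mol/h
Reaction term: ξ·ΔH°_rxn = 825.84 × 73.2 = 60451 kJ/h
Sensible, feed 61.8→25 °C: -7352.6 kJ/h
Outlet flows (mol/h): A 284.16, B 1651.7
Sensible, products 25→232 °C: 43239 kJ/h
Q = ΔH = 96338 kJ/h = 26.761 kW
Heat supplied = 26.761 kW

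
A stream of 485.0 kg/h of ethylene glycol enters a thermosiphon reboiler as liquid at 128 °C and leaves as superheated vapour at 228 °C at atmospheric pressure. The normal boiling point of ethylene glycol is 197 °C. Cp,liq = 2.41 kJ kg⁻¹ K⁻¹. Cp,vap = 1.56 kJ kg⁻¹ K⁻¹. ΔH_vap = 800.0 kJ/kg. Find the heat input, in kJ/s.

liquid 128→197 °C: 166.29 kJ/kg
vaporisation at 197 °C: 800 kJ/kg
vapour 197→228 °C: 48.36 kJ/kg
Δh = 166.29 + 800 + 48.36 = 1014.6 kJ/kg
Q = ṁ·Δh = 485.0 kg/h × 1014.6 kJ/kg = 492110 kJ/h
|Q| = 136.7 kW

Q = 137 kJ/s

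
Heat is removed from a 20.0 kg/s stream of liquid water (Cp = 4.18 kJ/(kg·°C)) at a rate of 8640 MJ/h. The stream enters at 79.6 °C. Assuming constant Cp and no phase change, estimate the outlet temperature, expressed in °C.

T_out = 50.9 °C

Q = 8640 MJ/h = 2400 kJ/s
ΔT = Q/(ṁ·Cp) = 2400/(20.0×4.18) = 28.708 K
T_out = 79.6 − 28.708 = 50.892 °C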